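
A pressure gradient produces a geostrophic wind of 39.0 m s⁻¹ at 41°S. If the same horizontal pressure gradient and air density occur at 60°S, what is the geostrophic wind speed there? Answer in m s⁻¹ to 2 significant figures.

30 m s⁻¹

With the same pressure gradient and density, V_g ∝ 1/f ∝ 1/sin φ.
V₂ = V₁ · sin φ₁ / sin φ₂ = 39.0 × sin 41° / sin 60°
V₂ = 39.0 × 0.6561/0.8660 = 30 m s⁻¹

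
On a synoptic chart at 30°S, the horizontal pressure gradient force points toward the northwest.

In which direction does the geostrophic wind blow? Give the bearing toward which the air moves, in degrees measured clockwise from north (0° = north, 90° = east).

The pressure-gradient force points toward the northwest (bearing 315°).
Geostrophic balance: in the Southern Hemisphere the Coriolis force deflects motion to the left, so the geostrophic wind blows 90° to the left of the pressure-gradient force (low pressure on the right).
Rotating 315° by 90° counterclockwise gives 225° — the wind blows toward the southwest.

225°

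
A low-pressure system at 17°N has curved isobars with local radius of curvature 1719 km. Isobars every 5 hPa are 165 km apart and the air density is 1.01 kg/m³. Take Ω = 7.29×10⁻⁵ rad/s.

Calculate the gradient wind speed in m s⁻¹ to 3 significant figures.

Coriolis parameter at 17°N:
f = 2Ω sin φ = 2 × 7.29×10⁻⁵ × sin 17° = 4.26×10⁻⁵ s⁻¹
Pressure gradient: |∂P/∂n| = 500 Pa / 165000 m = 3.03×10⁻³ Pa/m
Geostrophic speed: V_g = |∂P/∂n|/(fρ) = 3.03×10⁻³/(4.26×10⁻⁵ × 1.01) = 70.4 m/s
Around a low, centrifugal force acts outward with Coriolis, so pressure-gradient force balances both:
(1/ρ)|∂P/∂n| = fV + V²/R  →  V² + fR·V − fR·V_g = 0
With fR = 4.26×10⁻⁵ × 1719×10³ m = 73.3 m/s:
V = [−fR + √((fR)² + 4 fR V_g)]/2 = [−73.3 + √(73.3² + 4×73.3×70.4)]/2 = 44 m/s
Subgeostrophic (V < V_g = 70.4 m/s), as expected around a low.

44.0 m s⁻¹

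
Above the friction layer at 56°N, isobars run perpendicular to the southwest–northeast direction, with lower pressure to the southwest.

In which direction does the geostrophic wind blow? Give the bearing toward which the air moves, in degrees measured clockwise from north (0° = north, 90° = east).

The pressure-gradient force points toward the southwest (bearing 225°).
Geostrophic balance: in the Northern Hemisphere the Coriolis force deflects motion to the right, so the geostrophic wind blows 90° to the right of the pressure-gradient force (low pressure on the left).
Rotating 225° by 90° clockwise gives 315° — the wind blows toward the northwest.

315°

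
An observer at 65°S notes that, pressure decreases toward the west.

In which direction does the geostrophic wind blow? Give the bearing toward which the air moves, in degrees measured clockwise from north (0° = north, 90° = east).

The pressure-gradient force points toward the west (bearing 270°).
Geostrophic balance: in the Southern Hemisphere the Coriolis force deflects motion to the left, so the geostrophic wind blows 90° to the left of the pressure-gradient force (low pressure on the right).
Rotating 270° by 90° counterclockwise gives 180° — the wind blows toward the south.

180°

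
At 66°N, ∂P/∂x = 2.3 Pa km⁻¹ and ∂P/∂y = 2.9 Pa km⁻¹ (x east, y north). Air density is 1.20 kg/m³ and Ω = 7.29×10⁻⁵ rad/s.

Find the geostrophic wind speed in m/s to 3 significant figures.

23.2 m/s

Coriolis parameter at 66°N:
f = 2Ω sin φ = 2 × 7.29×10⁻⁵ × sin 66° = 1.33×10⁻⁴ s⁻¹
Component geostrophic relations (x east, y north):
u_g = −(1/(fρ)) ∂P/∂y,  v_g = (1/(fρ)) ∂P/∂x
u_g = −(2.9×10⁻³)/(1.33×10⁻⁴ × 1.20) = −18.1 m/s;  v_g = (2.3×10⁻³)/(1.33×10⁻⁴ × 1.20) = 14.4 m/s
|V_g| = √(u_g² + v_g²) = 23.2 m/s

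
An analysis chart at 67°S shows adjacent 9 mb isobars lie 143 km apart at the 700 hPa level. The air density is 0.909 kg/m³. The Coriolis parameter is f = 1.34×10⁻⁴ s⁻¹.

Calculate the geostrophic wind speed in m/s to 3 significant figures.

Pressure gradient: |∂P/∂n| = 900 Pa / 143000 m = 6.29×10⁻³ Pa/m
Geostrophic balance (pressure-gradient force = Coriolis force):
V_g = (1/(fρ)) |∂P/∂n| = 6.29×10⁻³ / (1.34×10⁻⁴ × 0.909) = 51.7 m/s

51.7 m/s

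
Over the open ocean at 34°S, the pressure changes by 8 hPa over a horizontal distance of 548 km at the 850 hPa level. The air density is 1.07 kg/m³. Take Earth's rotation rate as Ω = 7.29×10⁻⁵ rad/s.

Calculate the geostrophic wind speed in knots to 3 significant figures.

32.5 knots

Coriolis parameter at 34°S:
f = 2Ω sin φ = 2 × 7.29×10⁻⁵ × sin 34° = 8.15×10⁻⁵ s⁻¹
Pressure gradient: |∂P/∂n| = 800 Pa / 548000 m = 1.46×10⁻³ Pa/m
Geostrophic balance (pressure-gradient force = Coriolis force):
V_g = (1/(fρ)) |∂P/∂n| = 1.46×10⁻³ / (8.15×10⁻⁵ × 1.07) = 16.7 m/s
Converting: 16.7 m/s × 1.944 = 32.5 knots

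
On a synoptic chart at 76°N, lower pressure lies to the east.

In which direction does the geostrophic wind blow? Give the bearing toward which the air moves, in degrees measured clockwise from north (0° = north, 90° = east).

180°

The pressure-gradient force points toward the east (bearing 090°).
Geostrophic balance: in the Northern Hemisphere the Coriolis force deflects motion to the right, so the geostrophic wind blows 90° to the right of the pressure-gradient force (low pressure on the left).
Rotating 090° by 90° clockwise gives 180° — the wind blows toward the south.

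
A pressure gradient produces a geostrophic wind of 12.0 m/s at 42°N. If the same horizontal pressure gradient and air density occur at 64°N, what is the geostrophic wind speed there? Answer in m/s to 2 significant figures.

8.9 m/s

With the same pressure gradient and density, V_g ∝ 1/f ∝ 1/sin φ.
V₂ = V₁ · sin φ₁ / sin φ₂ = 12.0 × sin 42° / sin 64°
V₂ = 12.0 × 0.6691/0.8988 = 8.9 m/s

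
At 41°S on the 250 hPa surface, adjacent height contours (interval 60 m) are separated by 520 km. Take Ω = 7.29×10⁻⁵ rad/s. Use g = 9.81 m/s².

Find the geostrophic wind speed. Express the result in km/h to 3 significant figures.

42.6 km/h

Coriolis parameter at 41°S:
f = 2Ω sin φ = 2 × 7.29×10⁻⁵ × sin 41° = 9.57×10⁻⁵ s⁻¹
Height gradient: |∂Z/∂n| = 60 m / 520000 m = 1.15×10⁻⁴
On a pressure surface, geostrophic balance gives V_g = (g/f)|∂Z/∂n|:
V_g = 9.81 × 1.15×10⁻⁴ / 9.57×10⁻⁵ = 11.8 m/s
Converting: 11.8 m/s × 3.6 = 42.6 km/h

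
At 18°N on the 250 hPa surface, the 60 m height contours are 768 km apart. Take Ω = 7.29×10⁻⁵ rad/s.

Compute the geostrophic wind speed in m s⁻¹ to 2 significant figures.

Coriolis parameter at 18°N:
f = 2Ω sin φ = 2 × 7.29×10⁻⁵ × sin 18° = 4.51×10⁻⁵ s⁻¹
Height gradient: |∂Z/∂n| = 60 m / 768000 m = 7.81×10⁻⁵
On a pressure surface, geostrophic balance gives V_g = (g/f)|∂Z/∂n|:
V_g = 9.81 × 7.81×10⁻⁵ / 4.51×10⁻⁵ = 17.0 m/s

17 m s⁻¹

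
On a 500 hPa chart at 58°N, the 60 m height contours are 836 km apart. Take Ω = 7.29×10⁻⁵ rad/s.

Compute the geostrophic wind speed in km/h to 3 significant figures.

Coriolis parameter at 58°N:
f = 2Ω sin φ = 2 × 7.29×10⁻⁵ × sin 58° = 1.24×10⁻⁴ s⁻¹
Height gradient: |∂Z/∂n| = 60 m / 836000 m = 7.18×10⁻⁵
On a pressure surface, geostrophic balance gives V_g = (g/f)|∂Z/∂n|:
V_g = 9.81 × 7.18×10⁻⁵ / 1.24×10⁻⁴ = 5.69 m/s
Converting: 5.69 m/s × 3.6 = 20.5 km/h

20.5 km/h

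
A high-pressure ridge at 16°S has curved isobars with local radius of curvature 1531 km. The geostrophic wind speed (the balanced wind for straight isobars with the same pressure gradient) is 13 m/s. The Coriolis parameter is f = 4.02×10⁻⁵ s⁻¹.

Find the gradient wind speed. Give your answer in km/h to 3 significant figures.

Around a high, pressure-gradient force acts outward with centrifugal, so Coriolis balances both:
fV = (1/ρ)|∂P/∂n| + V²/R  →  V² − fR·V + fR·V_g = 0
With fR = 4.02×10⁻⁵ × 1531×10³ m = 61.5 m/s:
V = [fR − √((fR)² − 4 fR V_g)]/2 = [61.5 − √(61.5² − 4×61.5×13)]/2 = 18.7 m/s
Supergeostrophic (V > V_g = 13 m/s), as expected around a high.
Converting: 18.7 m/s × 3.6 = 67.2 km/h

67.2 km/h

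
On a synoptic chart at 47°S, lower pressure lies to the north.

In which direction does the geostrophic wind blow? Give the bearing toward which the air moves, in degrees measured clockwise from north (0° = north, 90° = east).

270°

The pressure-gradient force points toward the north (bearing 000°).
Geostrophic balance: in the Southern Hemisphere the Coriolis force deflects motion to the left, so the geostrophic wind blows 90° to the left of the pressure-gradient force (low pressure on the right).
Rotating 000° by 90° counterclockwise gives 270° — the wind blows toward the west.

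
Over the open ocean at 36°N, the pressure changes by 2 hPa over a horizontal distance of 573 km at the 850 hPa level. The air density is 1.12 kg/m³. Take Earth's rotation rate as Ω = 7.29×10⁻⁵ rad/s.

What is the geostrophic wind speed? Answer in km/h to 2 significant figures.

13 km/h

Coriolis parameter at 36°N:
f = 2Ω sin φ = 2 × 7.29×10⁻⁵ × sin 36° = 8.57×10⁻⁵ s⁻¹
Pressure gradient: |∂P/∂n| = 200 Pa / 573000 m = 3.49×10⁻⁴ Pa/m
Geostrophic balance (pressure-gradient force = Coriolis force):
V_g = (1/(fρ)) |∂P/∂n| = 3.49×10⁻⁴ / (8.57×10⁻⁵ × 1.12) = 3.64 m/s
Converting: 3.64 m/s × 3.6 = 13 km/h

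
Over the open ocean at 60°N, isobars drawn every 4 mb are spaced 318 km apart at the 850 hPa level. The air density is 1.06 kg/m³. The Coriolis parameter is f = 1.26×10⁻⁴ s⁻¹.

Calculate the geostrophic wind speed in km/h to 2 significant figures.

34 km/h

Pressure gradient: |∂P/∂n| = 400 Pa / 318000 m = 1.26×10⁻³ Pa/m
Geostrophic balance (pressure-gradient force = Coriolis force):
V_g = (1/(fρ)) |∂P/∂n| = 1.26×10⁻³ / (1.26×10⁻⁴ × 1.06) = 9.42 m/s
Converting: 9.42 m/s × 3.6 = 34 km/h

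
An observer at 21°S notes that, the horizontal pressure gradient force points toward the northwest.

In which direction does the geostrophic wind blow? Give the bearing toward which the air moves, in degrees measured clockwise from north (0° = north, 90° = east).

The pressure-gradient force points toward the northwest (bearing 315°).
Geostrophic balance: in the Southern Hemisphere the Coriolis force deflects motion to the left, so the geostrophic wind blows 90° to the left of the pressure-gradient force (low pressure on the right).
Rotating 315° by 90° counterclockwise gives 225° — the wind blows toward the southwest.

225°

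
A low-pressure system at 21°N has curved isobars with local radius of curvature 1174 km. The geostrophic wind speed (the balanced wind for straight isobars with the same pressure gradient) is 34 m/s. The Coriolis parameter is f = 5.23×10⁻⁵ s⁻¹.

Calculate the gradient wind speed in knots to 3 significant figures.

Around a low, centrifugal force acts outward with Coriolis, so pressure-gradient force balances both:
(1/ρ)|∂P/∂n| = fV + V²/R  →  V² + fR·V − fR·V_g = 0
With fR = 5.23×10⁻⁵ × 1174×10³ m = 61.4 m/s:
V = [−fR + √((fR)² + 4 fR V_g)]/2 = [−61.4 + √(61.4² + 4×61.4×34)]/2 = 24.3 m/s
Subgeostrophic (V < V_g = 34 m/s), as expected around a low.
Converting: 24.3 m/s × 1.944 = 47.3 knots

47.3 knots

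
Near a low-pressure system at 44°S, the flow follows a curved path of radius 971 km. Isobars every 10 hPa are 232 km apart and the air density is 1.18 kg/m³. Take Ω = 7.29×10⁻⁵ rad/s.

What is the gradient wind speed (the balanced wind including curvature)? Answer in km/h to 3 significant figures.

101 km/h

Coriolis parameter at 44°S:
f = 2Ω sin φ = 2 × 7.29×10⁻⁵ × sin 44° = 1.01×10⁻⁴ s⁻¹
Pressure gradient: |∂P/∂n| = 1000 Pa / 232000 m = 4.31×10⁻³ Pa/m
Geostrophic speed: V_g = |∂P/∂n|/(fρ) = 4.31×10⁻³/(1.01×10⁻⁴ × 1.18) = 36.1 m/s
Around a low, centrifugal force acts outward with Coriolis, so pressure-gradient force balances both:
(1/ρ)|∂P/∂n| = fV + V²/R  →  V² + fR·V − fR·V_g = 0
With fR = 1.01×10⁻⁴ × 971×10³ m = 98.3 m/s:
V = [−fR + √((fR)² + 4 fR V_g)]/2 = [−98.3 + √(98.3² + 4×98.3×36.1)]/2 = 28.1 m/s
Subgeostrophic (V < V_g = 36.1 m/s), as expected around a low.
Converting: 28.1 m/s × 3.6 = 101 km/h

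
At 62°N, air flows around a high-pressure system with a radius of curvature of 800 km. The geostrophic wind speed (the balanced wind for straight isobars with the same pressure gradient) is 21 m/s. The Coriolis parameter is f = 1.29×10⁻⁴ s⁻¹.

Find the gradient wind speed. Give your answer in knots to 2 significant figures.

Around a high, pressure-gradient force acts outward with centrifugal, so Coriolis balances both:
fV = (1/ρ)|∂P/∂n| + V²/R  →  V² − fR·V + fR·V_g = 0
With fR = 1.29×10⁻⁴ × 800×10³ m = 103 m/s:
V = [fR − √((fR)² − 4 fR V_g)]/2 = [103 − √(103² − 4×103×21)]/2 = 29.3 m/s
Supergeostrophic (V > V_g = 21 m/s), as expected around a high.
Converting: 29.3 m/s × 1.944 = 57 knots

57 knots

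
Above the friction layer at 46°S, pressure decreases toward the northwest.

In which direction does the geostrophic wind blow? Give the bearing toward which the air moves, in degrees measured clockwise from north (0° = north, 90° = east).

225°

The pressure-gradient force points toward the northwest (bearing 315°).
Geostrophic balance: in the Southern Hemisphere the Coriolis force deflects motion to the left, so the geostrophic wind blows 90° to the left of the pressure-gradient force (low pressure on the right).
Rotating 315° by 90° counterclockwise gives 225° — the wind blows toward the southwest.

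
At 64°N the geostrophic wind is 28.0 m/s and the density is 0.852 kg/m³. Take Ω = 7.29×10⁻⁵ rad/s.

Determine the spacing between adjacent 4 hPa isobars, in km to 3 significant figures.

Coriolis parameter at 64°N:
f = 2Ω sin φ = 2 × 7.29×10⁻⁵ × sin 64° = 1.31×10⁻⁴ s⁻¹
Geostrophic balance rearranged: |∂P/∂n| = f ρ V_g
|∂P/∂n| = 1.31×10⁻⁴ × 0.852 × 28.0 = 3.13×10⁻³ Pa/m
Isobar spacing: Δn = ΔP/|∂P/∂n| = 400 Pa / 3.13×10⁻³ Pa/m = 127951 m ≈ 128 km

128 km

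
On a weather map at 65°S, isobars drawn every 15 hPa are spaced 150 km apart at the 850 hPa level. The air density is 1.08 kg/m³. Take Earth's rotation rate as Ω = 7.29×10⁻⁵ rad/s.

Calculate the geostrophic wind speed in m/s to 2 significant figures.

Coriolis parameter at 65°S:
f = 2Ω sin φ = 2 × 7.29×10⁻⁵ × sin 65° = 1.32×10⁻⁴ s⁻¹
Pressure gradient: |∂P/∂n| = 1500 Pa / 150000 m = 1.00×10⁻² Pa/m
Geostrophic balance (pressure-gradient force = Coriolis force):
V_g = (1/(fρ)) |∂P/∂n| = 1.00×10⁻² / (1.32×10⁻⁴ × 1.08) = 70.1 m/s

70 m/s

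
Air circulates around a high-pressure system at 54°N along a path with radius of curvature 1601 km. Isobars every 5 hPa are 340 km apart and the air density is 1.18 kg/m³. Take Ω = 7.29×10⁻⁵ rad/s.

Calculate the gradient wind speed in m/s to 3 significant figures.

11.2 m/s

Coriolis parameter at 54°N:
f = 2Ω sin φ = 2 × 7.29×10⁻⁵ × sin 54° = 1.18×10⁻⁴ s⁻¹
Pressure gradient: |∂P/∂n| = 500 Pa / 340000 m = 1.47×10⁻³ Pa/m
Geostrophic speed: V_g = |∂P/∂n|/(fρ) = 1.47×10⁻³/(1.18×10⁻⁴ × 1.18) = 10.6 m/s
Around a high, pressure-gradient force acts outward with centrifugal, so Coriolis balances both:
fV = (1/ρ)|∂P/∂n| + V²/R  →  V² − fR·V + fR·V_g = 0
With fR = 1.18×10⁻⁴ × 1601×10³ m = 189 m/s:
V = [fR − √((fR)² − 4 fR V_g)]/2 = [189 − √(189² − 4×189×10.6)]/2 = 11.2 m/s
Supergeostrophic (V > V_g = 10.6 m/s), as expected around a high.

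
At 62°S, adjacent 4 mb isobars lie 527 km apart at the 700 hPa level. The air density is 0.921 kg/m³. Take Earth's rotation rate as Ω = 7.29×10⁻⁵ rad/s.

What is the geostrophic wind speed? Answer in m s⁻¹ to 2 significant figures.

6.4 m s⁻¹

Coriolis parameter at 62°S:
f = 2Ω sin φ = 2 × 7.29×10⁻⁵ × sin 62° = 1.29×10⁻⁴ s⁻¹
Pressure gradient: |∂P/∂n| = 400 Pa / 527000 m = 7.59×10⁻⁴ Pa/m
Geostrophic balance (pressure-gradient force = Coriolis force):
V_g = (1/(fρ)) |∂P/∂n| = 7.59×10⁻⁴ / (1.29×10⁻⁴ × 0.921) = 6.40 m/s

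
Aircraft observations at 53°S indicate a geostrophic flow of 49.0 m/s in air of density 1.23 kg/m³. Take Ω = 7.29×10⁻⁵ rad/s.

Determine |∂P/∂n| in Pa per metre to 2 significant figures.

7.0×10⁻³ Pa/m

Coriolis parameter at 53°S:
f = 2Ω sin φ = 2 × 7.29×10⁻⁵ × sin 53° = 1.16×10⁻⁴ s⁻¹
Geostrophic balance rearranged: |∂P/∂n| = f ρ V_g
|∂P/∂n| = 1.16×10⁻⁴ × 1.23 × 49.0 = 7.02×10⁻³ Pa/m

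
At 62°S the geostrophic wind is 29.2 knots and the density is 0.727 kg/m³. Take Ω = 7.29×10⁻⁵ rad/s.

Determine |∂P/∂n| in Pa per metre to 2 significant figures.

1.4×10⁻³ Pa/m

Coriolis parameter at 62°S:
f = 2Ω sin φ = 2 × 7.29×10⁻⁵ × sin 62° = 1.29×10⁻⁴ s⁻¹
Wind speed in SI: 29.2 knots = 15.0 m/s
Geostrophic balance rearranged: |∂P/∂n| = f ρ V_g
|∂P/∂n| = 1.29×10⁻⁴ × 0.727 × 15.0 = 1.41×10⁻³ Pa/m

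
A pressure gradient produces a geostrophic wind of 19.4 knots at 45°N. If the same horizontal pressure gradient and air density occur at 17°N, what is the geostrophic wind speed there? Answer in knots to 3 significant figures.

46.9 knots

With the same pressure gradient and density, V_g ∝ 1/f ∝ 1/sin φ.
V₂ = V₁ · sin φ₁ / sin φ₂ = 19.4 × sin 45° / sin 17°
V₂ = 19.4 × 0.7071/0.2924 = 46.9 knots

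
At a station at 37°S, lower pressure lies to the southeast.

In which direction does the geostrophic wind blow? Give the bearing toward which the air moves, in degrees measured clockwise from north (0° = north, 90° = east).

045°

The pressure-gradient force points toward the southeast (bearing 135°).
Geostrophic balance: in the Southern Hemisphere the Coriolis force deflects motion to the left, so the geostrophic wind blows 90° to the left of the pressure-gradient force (low pressure on the right).
Rotating 135° by 90° counterclockwise gives 045° — the wind blows toward the northeast.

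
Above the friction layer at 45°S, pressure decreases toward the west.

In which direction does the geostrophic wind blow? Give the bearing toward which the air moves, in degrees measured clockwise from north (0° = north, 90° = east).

The pressure-gradient force points toward the west (bearing 270°).
Geostrophic balance: in the Southern Hemisphere the Coriolis force deflects motion to the left, so the geostrophic wind blows 90° to the left of the pressure-gradient force (low pressure on the right).
Rotating 270° by 90° counterclockwise gives 180° — the wind blows toward the south.

180°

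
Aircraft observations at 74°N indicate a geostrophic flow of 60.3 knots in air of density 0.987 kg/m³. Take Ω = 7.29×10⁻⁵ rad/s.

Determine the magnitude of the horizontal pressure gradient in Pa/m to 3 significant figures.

Coriolis parameter at 74°N:
f = 2Ω sin φ = 2 × 7.29×10⁻⁵ × sin 74° = 1.40×10⁻⁴ s⁻¹
Wind speed in SI: 60.3 knots = 31.0 m/s
Geostrophic balance rearranged: |∂P/∂n| = f ρ V_g
|∂P/∂n| = 1.40×10⁻⁴ × 0.987 × 31.0 = 4.29×10⁻³ Pa/m

4.29×10⁻³ Pa/m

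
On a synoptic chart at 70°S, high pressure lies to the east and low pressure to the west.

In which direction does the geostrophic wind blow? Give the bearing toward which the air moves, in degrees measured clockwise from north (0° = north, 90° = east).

The pressure-gradient force points toward the west (bearing 270°).
Geostrophic balance: in the Southern Hemisphere the Coriolis force deflects motion to the left, so the geostrophic wind blows 90° to the left of the pressure-gradient force (low pressure on the right).
Rotating 270° by 90° counterclockwise gives 180° — the wind blows toward the south.

180°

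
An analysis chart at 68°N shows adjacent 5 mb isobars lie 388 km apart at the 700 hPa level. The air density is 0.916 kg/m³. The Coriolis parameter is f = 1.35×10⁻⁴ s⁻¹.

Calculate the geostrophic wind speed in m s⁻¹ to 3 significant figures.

Pressure gradient: |∂P/∂n| = 500 Pa / 388000 m = 1.29×10⁻³ Pa/m
Geostrophic balance (pressure-gradient force = Coriolis force):
V_g = (1/(fρ)) |∂P/∂n| = 1.29×10⁻³ / (1.35×10⁻⁴ × 0.916) = 10.4 m/s

10.4 m s⁻¹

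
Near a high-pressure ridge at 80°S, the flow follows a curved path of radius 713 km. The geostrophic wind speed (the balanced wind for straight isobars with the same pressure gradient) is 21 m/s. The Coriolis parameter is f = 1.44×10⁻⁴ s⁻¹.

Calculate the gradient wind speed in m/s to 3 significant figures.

Around a high, pressure-gradient force acts outward with centrifugal, so Coriolis balances both:
fV = (1/ρ)|∂P/∂n| + V²/R  →  V² − fR·V + fR·V_g = 0
With fR = 1.44×10⁻⁴ × 713×10³ m = 103 m/s:
V = [fR − √((fR)² − 4 fR V_g)]/2 = [103 − √(103² − 4×103×21)]/2 = 29.4 m/s
Supergeostrophic (V > V_g = 21 m/s), as expected around a high.

29.4 m/s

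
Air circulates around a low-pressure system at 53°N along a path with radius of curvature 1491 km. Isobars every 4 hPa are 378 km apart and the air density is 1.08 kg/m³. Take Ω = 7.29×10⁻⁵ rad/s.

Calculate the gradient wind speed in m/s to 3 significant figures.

8.04 m/s

Coriolis parameter at 53°N:
f = 2Ω sin φ = 2 × 7.29×10⁻⁵ × sin 53° = 1.16×10⁻⁴ s⁻¹
Pressure gradient: |∂P/∂n| = 400 Pa / 378000 m = 1.06×10⁻³ Pa/m
Geostrophic speed: V_g = |∂P/∂n|/(fρ) = 1.06×10⁻³/(1.16×10⁻⁴ × 1.08) = 8.41 m/s
Around a low, centrifugal force acts outward with Coriolis, so pressure-gradient force balances both:
(1/ρ)|∂P/∂n| = fV + V²/R  →  V² + fR·V − fR·V_g = 0
With fR = 1.16×10⁻⁴ × 1491×10³ m = 174 m/s:
V = [−fR + √((fR)² + 4 fR V_g)]/2 = [−174 + √(174² + 4×174×8.41)]/2 = 8.04 m/s
Subgeostrophic (V < V_g = 8.41 m/s), as expected around a low.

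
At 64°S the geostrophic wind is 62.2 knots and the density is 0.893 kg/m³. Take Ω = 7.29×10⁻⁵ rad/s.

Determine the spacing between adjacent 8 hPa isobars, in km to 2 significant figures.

210 km

Coriolis parameter at 64°S:
f = 2Ω sin φ = 2 × 7.29×10⁻⁵ × sin 64° = 1.31×10⁻⁴ s⁻¹
Wind speed in SI: 62.2 knots = 32.0 m/s
Geostrophic balance rearranged: |∂P/∂n| = f ρ V_g
|∂P/∂n| = 1.31×10⁻⁴ × 0.893 × 32.0 = 3.74×10⁻³ Pa/m
Isobar spacing: Δn = ΔP/|∂P/∂n| = 800 Pa / 3.74×10⁻³ Pa/m = 213645 m ≈ 210 km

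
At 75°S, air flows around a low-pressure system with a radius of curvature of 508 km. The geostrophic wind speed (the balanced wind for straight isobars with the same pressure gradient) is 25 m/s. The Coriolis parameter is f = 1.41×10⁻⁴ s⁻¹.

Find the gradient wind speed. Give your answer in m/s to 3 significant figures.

19.6 m/s

Around a low, centrifugal force acts outward with Coriolis, so pressure-gradient force balances both:
(1/ρ)|∂P/∂n| = fV + V²/R  →  V² + fR·V − fR·V_g = 0
With fR = 1.41×10⁻⁴ × 508×10³ m = 71.6 m/s:
V = [−fR + √((fR)² + 4 fR V_g)]/2 = [−71.6 + √(71.6² + 4×71.6×25)]/2 = 19.6 m/s
Subgeostrophic (V < V_g = 25 m/s), as expected around a low.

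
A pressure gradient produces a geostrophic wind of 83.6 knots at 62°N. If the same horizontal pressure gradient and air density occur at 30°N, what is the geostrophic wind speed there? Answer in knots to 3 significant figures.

148 knots

With the same pressure gradient and density, V_g ∝ 1/f ∝ 1/sin φ.
V₂ = V₁ · sin φ₁ / sin φ₂ = 83.6 × sin 62° / sin 30°
V₂ = 83.6 × 0.8829/0.5000 = 148 knots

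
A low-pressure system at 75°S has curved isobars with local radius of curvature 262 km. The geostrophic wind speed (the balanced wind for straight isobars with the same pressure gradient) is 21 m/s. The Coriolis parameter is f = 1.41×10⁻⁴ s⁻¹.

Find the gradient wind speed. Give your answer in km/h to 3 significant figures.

Around a low, centrifugal force acts outward with Coriolis, so pressure-gradient force balances both:
(1/ρ)|∂P/∂n| = fV + V²/R  →  V² + fR·V − fR·V_g = 0
With fR = 1.41×10⁻⁴ × 262×10³ m = 36.9 m/s:
V = [−fR + √((fR)² + 4 fR V_g)]/2 = [−36.9 + √(36.9² + 4×36.9×21)]/2 = 14.9 m/s
Subgeostrophic (V < V_g = 21 m/s), as expected around a low.
Converting: 14.9 m/s × 3.6 = 53.8 km/h

53.8 km/h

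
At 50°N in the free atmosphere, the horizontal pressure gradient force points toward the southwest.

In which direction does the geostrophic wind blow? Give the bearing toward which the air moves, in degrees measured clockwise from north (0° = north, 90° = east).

The pressure-gradient force points toward the southwest (bearing 225°).
Geostrophic balance: in the Northern Hemisphere the Coriolis force deflects motion to the right, so the geostrophic wind blows 90° to the right of the pressure-gradient force (low pressure on the left).
Rotating 225° by 90° clockwise gives 315° — the wind blows toward the northwest.

315°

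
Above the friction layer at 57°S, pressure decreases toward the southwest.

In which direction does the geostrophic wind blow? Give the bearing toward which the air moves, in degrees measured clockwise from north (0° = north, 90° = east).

135°

The pressure-gradient force points toward the southwest (bearing 225°).
Geostrophic balance: in the Southern Hemisphere the Coriolis force deflects motion to the left, so the geostrophic wind blows 90° to the left of the pressure-gradient force (low pressure on the right).
Rotating 225° by 90° counterclockwise gives 135° — the wind blows toward the southeast.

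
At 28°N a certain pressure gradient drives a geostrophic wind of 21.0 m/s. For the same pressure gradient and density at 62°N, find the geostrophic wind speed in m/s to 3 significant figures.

11.2 m/s

With the same pressure gradient and density, V_g ∝ 1/f ∝ 1/sin φ.
V₂ = V₁ · sin φ₁ / sin φ₂ = 21.0 × sin 28° / sin 62°
V₂ = 21.0 × 0.4695/0.8829 = 11.2 m/s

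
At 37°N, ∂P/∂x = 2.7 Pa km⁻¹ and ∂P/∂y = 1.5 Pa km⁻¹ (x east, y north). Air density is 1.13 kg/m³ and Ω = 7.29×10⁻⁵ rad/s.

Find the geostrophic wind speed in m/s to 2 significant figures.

Coriolis parameter at 37°N:
f = 2Ω sin φ = 2 × 7.29×10⁻⁵ × sin 37° = 8.77×10⁻⁵ s⁻¹
Component geostrophic relations (x east, y north):
u_g = −(1/(fρ)) ∂P/∂y,  v_g = (1/(fρ)) ∂P/∂x
u_g = −(1.5×10⁻³)/(8.77×10⁻⁵ × 1.13) = −15.1 m/s;  v_g = (2.7×10⁻³)/(8.77×10⁻⁵ × 1.13) = 27.2 m/s
|V_g| = √(u_g² + v_g²) = 31.2 m/s

31 m/s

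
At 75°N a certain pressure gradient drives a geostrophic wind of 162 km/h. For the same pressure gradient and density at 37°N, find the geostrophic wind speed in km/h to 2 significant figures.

260 km/h

With the same pressure gradient and density, V_g ∝ 1/f ∝ 1/sin φ.
V₂ = V₁ · sin φ₁ / sin φ₂ = 162 × sin 75° / sin 37°
V₂ = 162 × 0.9659/0.6018 = 260 km/h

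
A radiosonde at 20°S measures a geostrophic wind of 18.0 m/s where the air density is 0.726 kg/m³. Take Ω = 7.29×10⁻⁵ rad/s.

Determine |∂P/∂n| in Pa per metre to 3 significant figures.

Coriolis parameter at 20°S:
f = 2Ω sin φ = 2 × 7.29×10⁻⁵ × sin 20° = 4.99×10⁻⁵ s⁻¹
Geostrophic balance rearranged: |∂P/∂n| = f ρ V_g
|∂P/∂n| = 4.99×10⁻⁵ × 0.726 × 18.0 = 6.52×10⁻⁴ Pa/m

6.52×10⁻⁴ Pa/m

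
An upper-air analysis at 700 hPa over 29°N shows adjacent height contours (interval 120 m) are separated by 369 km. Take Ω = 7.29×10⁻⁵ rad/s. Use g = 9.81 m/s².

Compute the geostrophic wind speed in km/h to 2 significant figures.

160 km/h

Coriolis parameter at 29°N:
f = 2Ω sin φ = 2 × 7.29×10⁻⁵ × sin 29° = 7.07×10⁻⁵ s⁻¹
Height gradient: |∂Z/∂n| = 120 m / 369000 m = 3.25×10⁻⁴
On a pressure surface, geostrophic balance gives V_g = (g/f)|∂Z/∂n|:
V_g = 9.81 × 3.25×10⁻⁴ / 7.07×10⁻⁵ = 45.1 m/s
Converting: 45.1 m/s × 3.6 = 160 km/h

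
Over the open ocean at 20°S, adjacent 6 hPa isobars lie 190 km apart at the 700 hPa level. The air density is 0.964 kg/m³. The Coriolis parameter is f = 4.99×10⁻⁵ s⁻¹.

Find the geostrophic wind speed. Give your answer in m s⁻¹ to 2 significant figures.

Pressure gradient: |∂P/∂n| = 600 Pa / 190000 m = 3.16×10⁻³ Pa/m
Geostrophic balance (pressure-gradient force = Coriolis force):
V_g = (1/(fρ)) |∂P/∂n| = 3.16×10⁻³ / (4.99×10⁻⁵ × 0.964) = 65.6 m/s

66 m s⁻¹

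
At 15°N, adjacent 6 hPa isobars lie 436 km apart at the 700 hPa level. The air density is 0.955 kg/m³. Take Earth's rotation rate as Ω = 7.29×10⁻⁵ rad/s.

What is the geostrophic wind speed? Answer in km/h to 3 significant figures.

Coriolis parameter at 15°N:
f = 2Ω sin φ = 2 × 7.29×10⁻⁵ × sin 15° = 3.77×10⁻⁵ s⁻¹
Pressure gradient: |∂P/∂n| = 600 Pa / 436000 m = 1.38×10⁻³ Pa/m
Geostrophic balance (pressure-gradient force = Coriolis force):
V_g = (1/(fρ)) |∂P/∂n| = 1.38×10⁻³ / (3.77×10⁻⁵ × 0.955) = 38.2 m/s
Converting: 38.2 m/s × 3.6 = 137 km/h

137 km/h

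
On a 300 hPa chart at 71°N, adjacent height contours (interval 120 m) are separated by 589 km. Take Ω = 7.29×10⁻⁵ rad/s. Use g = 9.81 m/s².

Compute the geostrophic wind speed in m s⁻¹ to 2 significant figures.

14 m s⁻¹

Coriolis parameter at 71°N:
f = 2Ω sin φ = 2 × 7.29×10⁻⁵ × sin 71° = 1.38×10⁻⁴ s⁻¹
Height gradient: |∂Z/∂n| = 120 m / 589000 m = 2.04×10⁻⁴
On a pressure surface, geostrophic balance gives V_g = (g/f)|∂Z/∂n|:
V_g = 9.81 × 2.04×10⁻⁴ / 1.38×10⁻⁴ = 14.5 m/s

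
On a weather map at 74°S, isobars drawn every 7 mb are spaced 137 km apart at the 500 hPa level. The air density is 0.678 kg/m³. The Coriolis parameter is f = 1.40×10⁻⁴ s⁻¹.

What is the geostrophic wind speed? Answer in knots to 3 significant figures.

105 knots

Pressure gradient: |∂P/∂n| = 700 Pa / 137000 m = 5.11×10⁻³ Pa/m
Geostrophic balance (pressure-gradient force = Coriolis force):
V_g = (1/(fρ)) |∂P/∂n| = 5.11×10⁻³ / (1.40×10⁻⁴ × 0.678) = 53.8 m/s
Converting: 53.8 m/s × 1.944 = 105 knots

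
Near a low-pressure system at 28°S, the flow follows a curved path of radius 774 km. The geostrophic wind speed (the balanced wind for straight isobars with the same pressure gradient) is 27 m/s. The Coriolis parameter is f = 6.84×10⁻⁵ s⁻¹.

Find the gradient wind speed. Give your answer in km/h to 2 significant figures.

Around a low, centrifugal force acts outward with Coriolis, so pressure-gradient force balances both:
(1/ρ)|∂P/∂n| = fV + V²/R  →  V² + fR·V − fR·V_g = 0
With fR = 6.84×10⁻⁵ × 774×10³ m = 52.9 m/s:
V = [−fR + √((fR)² + 4 fR V_g)]/2 = [−52.9 + √(52.9² + 4×52.9×27)]/2 = 19.7 m/s
Subgeostrophic (V < V_g = 27 m/s), as expected around a low.
Converting: 19.7 m/s × 3.6 = 71 km/h

71 km/h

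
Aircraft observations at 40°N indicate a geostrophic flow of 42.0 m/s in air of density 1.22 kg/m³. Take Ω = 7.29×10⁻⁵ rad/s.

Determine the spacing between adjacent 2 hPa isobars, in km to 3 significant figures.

Coriolis parameter at 40°N:
f = 2Ω sin φ = 2 × 7.29×10⁻⁵ × sin 40° = 9.37×10⁻⁵ s⁻¹
Geostrophic balance rearranged: |∂P/∂n| = f ρ V_g
|∂P/∂n| = 9.37×10⁻⁵ × 1.22 × 42.0 = 4.80×10⁻³ Pa/m
Isobar spacing: Δn = ΔP/|∂P/∂n| = 200 Pa / 4.80×10⁻³ Pa/m = 41648 m ≈ 41.6 km

41.6 km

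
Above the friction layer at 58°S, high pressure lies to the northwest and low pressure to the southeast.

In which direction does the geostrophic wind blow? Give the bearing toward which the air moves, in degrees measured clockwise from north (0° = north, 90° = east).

045°

The pressure-gradient force points toward the southeast (bearing 135°).
Geostrophic balance: in the Southern Hemisphere the Coriolis force deflects motion to the left, so the geostrophic wind blows 90° to the left of the pressure-gradient force (low pressure on the right).
Rotating 135° by 90° counterclockwise gives 045° — the wind blows toward the northeast.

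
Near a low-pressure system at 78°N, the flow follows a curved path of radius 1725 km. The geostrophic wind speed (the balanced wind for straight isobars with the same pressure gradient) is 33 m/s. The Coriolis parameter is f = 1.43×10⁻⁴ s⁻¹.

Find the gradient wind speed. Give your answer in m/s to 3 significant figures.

29.5 m/s

Around a low, centrifugal force acts outward with Coriolis, so pressure-gradient force balances both:
(1/ρ)|∂P/∂n| = fV + V²/R  →  V² + fR·V − fR·V_g = 0
With fR = 1.43×10⁻⁴ × 1725×10³ m = 247 m/s:
V = [−fR + √((fR)² + 4 fR V_g)]/2 = [−247 + √(247² + 4×247×33)]/2 = 29.5 m/s
Subgeostrophic (V < V_g = 33 m/s), as expected around a low.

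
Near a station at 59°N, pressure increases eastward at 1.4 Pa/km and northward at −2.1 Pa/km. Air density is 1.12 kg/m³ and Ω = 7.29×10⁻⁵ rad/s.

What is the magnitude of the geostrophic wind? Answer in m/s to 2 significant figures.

18 m/s

Coriolis parameter at 59°N:
f = 2Ω sin φ = 2 × 7.29×10⁻⁵ × sin 59° = 1.25×10⁻⁴ s⁻¹
Component geostrophic relations (x east, y north):
u_g = −(1/(fρ)) ∂P/∂y,  v_g = (1/(fρ)) ∂P/∂x
u_g = −(−2.1×10⁻³)/(1.25×10⁻⁴ × 1.12) = 15.0 m/s;  v_g = (1.4×10⁻³)/(1.25×10⁻⁴ × 1.12) = 10.0 m/s
|V_g| = √(u_g² + v_g²) = 18.0 m/s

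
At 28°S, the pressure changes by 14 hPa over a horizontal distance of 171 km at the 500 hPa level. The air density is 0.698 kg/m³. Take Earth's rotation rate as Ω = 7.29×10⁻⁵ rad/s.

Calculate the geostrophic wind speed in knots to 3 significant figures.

Coriolis parameter at 28°S:
f = 2Ω sin φ = 2 × 7.29×10⁻⁵ × sin 28° = 6.84×10⁻⁵ s⁻¹
Pressure gradient: |∂P/∂n| = 1400 Pa / 171000 m = 8.19×10⁻³ Pa/m
Geostrophic balance (pressure-gradient force = Coriolis force):
V_g = (1/(fρ)) |∂P/∂n| = 8.19×10⁻³ / (6.84×10⁻⁵ × 0.698) = 171 m/s
Converting: 171 m/s × 1.944 = 333 knots

333 knots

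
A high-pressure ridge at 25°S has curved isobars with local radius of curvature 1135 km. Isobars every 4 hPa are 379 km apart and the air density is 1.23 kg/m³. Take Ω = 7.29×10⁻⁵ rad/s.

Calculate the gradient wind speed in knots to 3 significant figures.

37.3 knots

Coriolis parameter at 25°S:
f = 2Ω sin φ = 2 × 7.29×10⁻⁵ × sin 25° = 6.16×10⁻⁵ s⁻¹
Pressure gradient: |∂P/∂n| = 400 Pa / 379000 m = 1.06×10⁻³ Pa/m
Geostrophic speed: V_g = |∂P/∂n|/(fρ) = 1.06×10⁻³/(6.16×10⁻⁵ × 1.23) = 13.9 m/s
Around a high, pressure-gradient force acts outward with centrifugal, so Coriolis balances both:
fV = (1/ρ)|∂P/∂n| + V²/R  →  V² − fR·V + fR·V_g = 0
With fR = 6.16×10⁻⁵ × 1135×10³ m = 69.9 m/s:
V = [fR − √((fR)² − 4 fR V_g)]/2 = [69.9 − √(69.9² − 4×69.9×13.9)]/2 = 19.2 m/s
Supergeostrophic (V > V_g = 13.9 m/s), as expected around a high.
Converting: 19.2 m/s × 1.944 = 37.3 knots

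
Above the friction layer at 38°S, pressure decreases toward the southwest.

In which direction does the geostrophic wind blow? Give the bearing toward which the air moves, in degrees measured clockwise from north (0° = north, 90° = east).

The pressure-gradient force points toward the southwest (bearing 225°).
Geostrophic balance: in the Southern Hemisphere the Coriolis force deflects motion to the left, so the geostrophic wind blows 90° to the left of the pressure-gradient force (low pressure on the right).
Rotating 225° by 90° counterclockwise gives 135° — the wind blows toward the southeast.

135°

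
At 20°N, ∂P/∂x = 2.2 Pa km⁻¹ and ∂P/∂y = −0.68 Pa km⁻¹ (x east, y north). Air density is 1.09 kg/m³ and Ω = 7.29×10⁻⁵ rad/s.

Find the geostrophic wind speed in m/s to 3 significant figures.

42.4 m/s

Coriolis parameter at 20°N:
f = 2Ω sin φ = 2 × 7.29×10⁻⁵ × sin 20° = 4.99×10⁻⁵ s⁻¹
Component geostrophic relations (x east, y north):
u_g = −(1/(fρ)) ∂P/∂y,  v_g = (1/(fρ)) ∂P/∂x
u_g = −(−0.68×10⁻³)/(4.99×10⁻⁵ × 1.09) = 12.5 m/s;  v_g = (2.2×10⁻³)/(4.99×10⁻⁵ × 1.09) = 40.5 m/s
|V_g| = √(u_g² + v_g²) = 42.4 m/s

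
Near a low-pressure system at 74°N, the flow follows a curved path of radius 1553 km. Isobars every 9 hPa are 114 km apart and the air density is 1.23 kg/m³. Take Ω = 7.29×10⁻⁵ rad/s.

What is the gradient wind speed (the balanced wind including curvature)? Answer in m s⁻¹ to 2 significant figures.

39 m s⁻¹

Coriolis parameter at 74°N:
f = 2Ω sin φ = 2 × 7.29×10⁻⁵ × sin 74° = 1.40×10⁻⁴ s⁻¹
Pressure gradient: |∂P/∂n| = 900 Pa / 114000 m = 7.89×10⁻³ Pa/m
Geostrophic speed: V_g = |∂P/∂n|/(fρ) = 7.89×10⁻³/(1.40×10⁻⁴ × 1.23) = 45.8 m/s
Around a low, centrifugal force acts outward with Coriolis, so pressure-gradient force balances both:
(1/ρ)|∂P/∂n| = fV + V²/R  →  V² + fR·V − fR·V_g = 0
With fR = 1.40×10⁻⁴ × 1553×10³ m = 218 m/s:
V = [−fR + √((fR)² + 4 fR V_g)]/2 = [−218 + √(218² + 4×218×45.8)]/2 = 38.9 m/s
Subgeostrophic (V < V_g = 45.8 m/s), as expected around a low.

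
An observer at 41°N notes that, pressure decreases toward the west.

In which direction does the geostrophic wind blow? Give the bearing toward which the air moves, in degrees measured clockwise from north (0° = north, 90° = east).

The pressure-gradient force points toward the west (bearing 270°).
Geostrophic balance: in the Northern Hemisphere the Coriolis force deflects motion to the right, so the geostrophic wind blows 90° to the right of the pressure-gradient force (low pressure on the left).
Rotating 270° by 90° clockwise gives 000° — the wind blows toward the north.

000°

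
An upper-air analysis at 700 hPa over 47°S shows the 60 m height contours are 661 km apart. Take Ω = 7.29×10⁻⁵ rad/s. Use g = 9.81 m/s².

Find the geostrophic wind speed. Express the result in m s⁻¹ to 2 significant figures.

Coriolis parameter at 47°S:
f = 2Ω sin φ = 2 × 7.29×10⁻⁵ × sin 47° = 1.07×10⁻⁴ s⁻¹
Height gradient: |∂Z/∂n| = 60 m / 661000 m = 9.08×10⁻⁵
On a pressure surface, geostrophic balance gives V_g = (g/f)|∂Z/∂n|:
V_g = 9.81 × 9.08×10⁻⁵ / 1.07×10⁻⁴ = 8.35 m/s

8.4 m s⁻¹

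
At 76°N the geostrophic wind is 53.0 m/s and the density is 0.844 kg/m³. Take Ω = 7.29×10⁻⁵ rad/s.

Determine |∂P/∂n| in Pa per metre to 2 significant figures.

6.3×10⁻³ Pa/m

Coriolis parameter at 76°N:
f = 2Ω sin φ = 2 × 7.29×10⁻⁵ × sin 76° = 1.41×10⁻⁴ s⁻¹
Geostrophic balance rearranged: |∂P/∂n| = f ρ V_g
|∂P/∂n| = 1.41×10⁻⁴ × 0.844 × 53.0 = 6.33×10⁻³ Pa/m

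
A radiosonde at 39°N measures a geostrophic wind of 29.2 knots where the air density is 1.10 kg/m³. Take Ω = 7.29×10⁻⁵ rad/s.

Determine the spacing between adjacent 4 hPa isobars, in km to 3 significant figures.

264 km

Coriolis parameter at 39°N:
f = 2Ω sin φ = 2 × 7.29×10⁻⁵ × sin 39° = 9.18×10⁻⁵ s⁻¹
Wind speed in SI: 29.2 knots = 15.0 m/s
Geostrophic balance rearranged: |∂P/∂n| = f ρ V_g
|∂P/∂n| = 9.18×10⁻⁵ × 1.10 × 15.0 = 1.52×10⁻³ Pa/m
Isobar spacing: Δn = ΔP/|∂P/∂n| = 400 Pa / 1.52×10⁻³ Pa/m = 263826 m ≈ 264 km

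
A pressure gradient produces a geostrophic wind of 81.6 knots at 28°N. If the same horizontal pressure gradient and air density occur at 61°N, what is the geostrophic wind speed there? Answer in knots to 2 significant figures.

44 knots

With the same pressure gradient and density, V_g ∝ 1/f ∝ 1/sin φ.
V₂ = V₁ · sin φ₁ / sin φ₂ = 81.6 × sin 28° / sin 61°
V₂ = 81.6 × 0.4695/0.8746 = 44 knots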